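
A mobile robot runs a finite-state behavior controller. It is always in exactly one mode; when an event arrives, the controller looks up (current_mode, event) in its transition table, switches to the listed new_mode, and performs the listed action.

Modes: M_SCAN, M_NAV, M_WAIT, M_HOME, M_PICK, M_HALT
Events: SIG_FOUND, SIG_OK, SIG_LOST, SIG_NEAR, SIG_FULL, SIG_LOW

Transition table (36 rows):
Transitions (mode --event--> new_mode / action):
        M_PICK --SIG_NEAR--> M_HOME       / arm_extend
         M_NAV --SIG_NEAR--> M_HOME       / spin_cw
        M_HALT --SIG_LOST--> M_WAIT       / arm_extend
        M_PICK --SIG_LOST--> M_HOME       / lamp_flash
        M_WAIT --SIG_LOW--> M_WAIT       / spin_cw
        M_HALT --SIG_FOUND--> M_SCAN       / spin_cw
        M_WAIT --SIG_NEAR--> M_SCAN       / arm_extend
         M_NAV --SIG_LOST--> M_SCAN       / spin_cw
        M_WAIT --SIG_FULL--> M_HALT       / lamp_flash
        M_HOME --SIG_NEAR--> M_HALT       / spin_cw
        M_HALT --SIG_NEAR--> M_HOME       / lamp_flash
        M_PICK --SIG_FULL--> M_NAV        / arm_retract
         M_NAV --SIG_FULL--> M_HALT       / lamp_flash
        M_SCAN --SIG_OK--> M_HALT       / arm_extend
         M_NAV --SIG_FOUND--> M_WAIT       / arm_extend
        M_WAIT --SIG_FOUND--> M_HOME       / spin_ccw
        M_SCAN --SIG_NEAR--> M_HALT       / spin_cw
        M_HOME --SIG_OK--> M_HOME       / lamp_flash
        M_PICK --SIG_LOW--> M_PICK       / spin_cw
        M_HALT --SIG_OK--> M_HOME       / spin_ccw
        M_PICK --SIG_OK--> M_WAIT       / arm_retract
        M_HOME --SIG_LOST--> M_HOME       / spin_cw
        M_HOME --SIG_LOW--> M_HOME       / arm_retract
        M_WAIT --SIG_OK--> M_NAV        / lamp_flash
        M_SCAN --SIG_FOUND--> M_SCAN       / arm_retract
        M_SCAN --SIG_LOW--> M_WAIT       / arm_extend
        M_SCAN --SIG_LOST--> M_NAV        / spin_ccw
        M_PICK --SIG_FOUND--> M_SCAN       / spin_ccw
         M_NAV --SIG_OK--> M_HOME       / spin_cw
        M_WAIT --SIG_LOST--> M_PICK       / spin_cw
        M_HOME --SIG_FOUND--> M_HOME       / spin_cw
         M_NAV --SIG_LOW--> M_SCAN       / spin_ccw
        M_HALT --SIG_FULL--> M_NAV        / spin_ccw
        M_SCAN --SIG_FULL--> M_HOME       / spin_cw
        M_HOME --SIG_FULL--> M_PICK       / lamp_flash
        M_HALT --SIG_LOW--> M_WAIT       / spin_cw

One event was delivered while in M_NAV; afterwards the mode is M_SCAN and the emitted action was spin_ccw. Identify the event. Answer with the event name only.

SIG_LOW

try SIG_FOUND: (M_NAV, SIG_FOUND) → (M_WAIT, arm_extend)
try SIG_OK: (M_NAV, SIG_OK) → (M_HOME, spin_cw)
try SIG_LOST: (M_NAV, SIG_LOST) → (M_SCAN, spin_cw)
try SIG_NEAR: (M_NAV, SIG_NEAR) → (M_HOME, spin_cw)
try SIG_FULL: (M_NAV, SIG_FULL) → (M_HALT, lamp_flash)
try SIG_LOW: (M_NAV, SIG_LOW) → (M_SCAN, spin_ccw)  ← matches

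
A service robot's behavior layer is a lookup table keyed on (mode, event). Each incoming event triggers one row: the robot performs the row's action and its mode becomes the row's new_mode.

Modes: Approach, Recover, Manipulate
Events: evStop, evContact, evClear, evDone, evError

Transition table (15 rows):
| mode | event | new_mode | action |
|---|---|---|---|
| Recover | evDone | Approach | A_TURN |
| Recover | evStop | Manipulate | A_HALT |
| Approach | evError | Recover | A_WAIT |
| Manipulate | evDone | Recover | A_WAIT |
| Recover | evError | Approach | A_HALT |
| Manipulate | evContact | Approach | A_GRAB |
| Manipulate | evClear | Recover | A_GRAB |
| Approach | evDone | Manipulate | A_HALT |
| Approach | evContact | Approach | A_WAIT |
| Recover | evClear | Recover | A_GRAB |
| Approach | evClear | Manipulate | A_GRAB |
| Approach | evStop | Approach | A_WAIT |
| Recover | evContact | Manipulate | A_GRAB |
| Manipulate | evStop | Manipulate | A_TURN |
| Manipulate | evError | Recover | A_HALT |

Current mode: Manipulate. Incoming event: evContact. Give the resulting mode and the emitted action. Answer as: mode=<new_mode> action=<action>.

current mode = Manipulate; filter table to that mode:
  (Manipulate, evDone) → (Recover, A_WAIT)
  (Manipulate, evContact) → (Approach, A_GRAB)  ← event matches
  (Manipulate, evClear) → (Recover, A_GRAB)
  (Manipulate, evStop) → (Manipulate, A_TURN)
  (Manipulate, evError) → (Recover, A_HALT)
event = evContact selects (Approach, A_GRAB)

mode=Approach action=A_GRAB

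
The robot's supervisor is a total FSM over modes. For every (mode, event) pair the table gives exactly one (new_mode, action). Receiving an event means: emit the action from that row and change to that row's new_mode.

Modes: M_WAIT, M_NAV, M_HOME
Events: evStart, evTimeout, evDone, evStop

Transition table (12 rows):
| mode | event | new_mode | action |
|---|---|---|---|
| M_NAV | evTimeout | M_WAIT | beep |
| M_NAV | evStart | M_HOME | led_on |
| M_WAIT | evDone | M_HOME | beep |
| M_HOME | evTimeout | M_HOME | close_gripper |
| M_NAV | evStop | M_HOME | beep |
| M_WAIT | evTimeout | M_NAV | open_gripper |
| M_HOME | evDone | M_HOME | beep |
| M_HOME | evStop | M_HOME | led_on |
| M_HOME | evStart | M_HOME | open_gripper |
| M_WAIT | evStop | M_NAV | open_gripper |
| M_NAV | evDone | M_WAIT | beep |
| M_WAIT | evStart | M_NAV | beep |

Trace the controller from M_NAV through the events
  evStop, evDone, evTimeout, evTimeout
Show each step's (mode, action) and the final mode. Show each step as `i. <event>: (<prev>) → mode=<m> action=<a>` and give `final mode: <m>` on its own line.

1. evStop: (M_NAV) → mode=M_HOME action=beep
2. evDone: (M_HOME) → mode=M_HOME action=beep
3. evTimeout: (M_HOME) → mode=M_HOME action=close_gripper
4. evTimeout: (M_HOME) → mode=M_HOME action=close_gripper

final mode: M_HOME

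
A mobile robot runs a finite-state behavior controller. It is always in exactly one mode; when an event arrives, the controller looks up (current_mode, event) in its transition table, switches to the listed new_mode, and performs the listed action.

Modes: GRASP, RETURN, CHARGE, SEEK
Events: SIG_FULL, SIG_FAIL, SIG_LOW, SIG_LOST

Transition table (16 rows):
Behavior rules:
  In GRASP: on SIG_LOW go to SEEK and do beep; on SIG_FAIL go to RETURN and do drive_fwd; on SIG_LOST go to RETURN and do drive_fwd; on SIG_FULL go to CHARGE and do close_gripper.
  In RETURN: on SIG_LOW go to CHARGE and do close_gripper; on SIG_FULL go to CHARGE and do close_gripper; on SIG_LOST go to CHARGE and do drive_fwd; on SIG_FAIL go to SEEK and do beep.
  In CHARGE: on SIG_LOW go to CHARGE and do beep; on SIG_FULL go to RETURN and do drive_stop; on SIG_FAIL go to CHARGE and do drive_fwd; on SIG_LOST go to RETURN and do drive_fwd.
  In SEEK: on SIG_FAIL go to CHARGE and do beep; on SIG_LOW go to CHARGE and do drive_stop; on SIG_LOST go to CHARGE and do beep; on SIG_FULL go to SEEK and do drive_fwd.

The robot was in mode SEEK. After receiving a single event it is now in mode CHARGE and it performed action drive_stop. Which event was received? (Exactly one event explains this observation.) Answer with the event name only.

try SIG_FULL: (SEEK, SIG_FULL) → (SEEK, drive_fwd)
try SIG_FAIL: (SEEK, SIG_FAIL) → (CHARGE, beep)
try SIG_LOW: (SEEK, SIG_LOW) → (CHARGE, drive_stop)  ← matches
try SIG_LOST: (SEEK, SIG_LOST) → (CHARGE, beep)

SIG_LOW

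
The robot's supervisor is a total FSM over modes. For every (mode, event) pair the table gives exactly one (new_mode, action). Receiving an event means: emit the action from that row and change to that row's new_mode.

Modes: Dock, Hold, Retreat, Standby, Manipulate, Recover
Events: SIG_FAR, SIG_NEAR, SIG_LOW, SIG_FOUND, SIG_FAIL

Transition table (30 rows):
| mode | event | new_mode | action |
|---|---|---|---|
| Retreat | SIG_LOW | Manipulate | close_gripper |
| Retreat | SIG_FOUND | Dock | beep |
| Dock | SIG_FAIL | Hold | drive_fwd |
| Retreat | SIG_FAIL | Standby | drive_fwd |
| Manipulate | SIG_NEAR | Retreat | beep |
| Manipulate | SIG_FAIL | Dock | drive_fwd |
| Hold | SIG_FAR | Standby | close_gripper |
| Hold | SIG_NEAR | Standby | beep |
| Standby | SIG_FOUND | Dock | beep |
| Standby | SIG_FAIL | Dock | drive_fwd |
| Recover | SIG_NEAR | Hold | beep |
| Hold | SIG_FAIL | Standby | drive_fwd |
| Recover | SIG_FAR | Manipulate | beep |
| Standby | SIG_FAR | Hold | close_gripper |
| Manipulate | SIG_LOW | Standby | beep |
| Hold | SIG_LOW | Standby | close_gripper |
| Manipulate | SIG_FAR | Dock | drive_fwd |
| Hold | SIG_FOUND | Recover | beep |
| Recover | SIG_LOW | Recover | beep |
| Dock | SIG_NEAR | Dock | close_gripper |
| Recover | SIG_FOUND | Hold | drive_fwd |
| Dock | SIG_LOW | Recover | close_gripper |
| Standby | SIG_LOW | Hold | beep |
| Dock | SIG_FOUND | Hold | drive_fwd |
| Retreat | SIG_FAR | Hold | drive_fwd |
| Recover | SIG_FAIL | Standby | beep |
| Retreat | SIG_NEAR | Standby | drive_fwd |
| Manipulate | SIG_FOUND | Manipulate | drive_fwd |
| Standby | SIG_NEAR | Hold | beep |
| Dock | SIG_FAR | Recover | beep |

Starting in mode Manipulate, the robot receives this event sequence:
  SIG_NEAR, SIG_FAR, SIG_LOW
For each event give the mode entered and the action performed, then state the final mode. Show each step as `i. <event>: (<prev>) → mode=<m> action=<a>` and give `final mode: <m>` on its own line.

final mode: Standby

1. SIG_NEAR: (Manipulate) → mode=Retreat action=beep
2. SIG_FAR: (Retreat) → mode=Hold action=drive_fwd
3. SIG_LOW: (Hold) → mode=Standby action=close_gripper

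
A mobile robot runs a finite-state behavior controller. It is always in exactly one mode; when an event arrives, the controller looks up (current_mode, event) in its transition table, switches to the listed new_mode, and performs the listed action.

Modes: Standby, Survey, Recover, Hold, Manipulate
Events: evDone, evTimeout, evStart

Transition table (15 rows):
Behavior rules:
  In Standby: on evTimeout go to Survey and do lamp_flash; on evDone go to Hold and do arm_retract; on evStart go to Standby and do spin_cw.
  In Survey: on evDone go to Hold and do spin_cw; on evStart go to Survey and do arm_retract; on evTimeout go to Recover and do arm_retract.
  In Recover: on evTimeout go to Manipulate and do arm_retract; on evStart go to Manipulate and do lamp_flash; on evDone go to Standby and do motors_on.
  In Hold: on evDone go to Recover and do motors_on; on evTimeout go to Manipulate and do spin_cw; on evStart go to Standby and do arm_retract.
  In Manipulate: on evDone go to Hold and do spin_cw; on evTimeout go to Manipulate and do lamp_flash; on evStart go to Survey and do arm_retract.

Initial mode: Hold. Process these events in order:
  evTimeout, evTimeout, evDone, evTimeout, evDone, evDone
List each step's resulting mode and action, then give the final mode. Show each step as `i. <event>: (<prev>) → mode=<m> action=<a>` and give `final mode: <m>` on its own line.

1. evTimeout: (Hold) → mode=Manipulate action=spin_cw
2. evTimeout: (Manipulate) → mode=Manipulate action=lamp_flash
3. evDone: (Manipulate) → mode=Hold action=spin_cw
4. evTimeout: (Hold) → mode=Manipulate action=spin_cw
5. evDone: (Manipulate) → mode=Hold action=spin_cw
6. evDone: (Hold) → mode=Recover action=motors_on

final mode: Recover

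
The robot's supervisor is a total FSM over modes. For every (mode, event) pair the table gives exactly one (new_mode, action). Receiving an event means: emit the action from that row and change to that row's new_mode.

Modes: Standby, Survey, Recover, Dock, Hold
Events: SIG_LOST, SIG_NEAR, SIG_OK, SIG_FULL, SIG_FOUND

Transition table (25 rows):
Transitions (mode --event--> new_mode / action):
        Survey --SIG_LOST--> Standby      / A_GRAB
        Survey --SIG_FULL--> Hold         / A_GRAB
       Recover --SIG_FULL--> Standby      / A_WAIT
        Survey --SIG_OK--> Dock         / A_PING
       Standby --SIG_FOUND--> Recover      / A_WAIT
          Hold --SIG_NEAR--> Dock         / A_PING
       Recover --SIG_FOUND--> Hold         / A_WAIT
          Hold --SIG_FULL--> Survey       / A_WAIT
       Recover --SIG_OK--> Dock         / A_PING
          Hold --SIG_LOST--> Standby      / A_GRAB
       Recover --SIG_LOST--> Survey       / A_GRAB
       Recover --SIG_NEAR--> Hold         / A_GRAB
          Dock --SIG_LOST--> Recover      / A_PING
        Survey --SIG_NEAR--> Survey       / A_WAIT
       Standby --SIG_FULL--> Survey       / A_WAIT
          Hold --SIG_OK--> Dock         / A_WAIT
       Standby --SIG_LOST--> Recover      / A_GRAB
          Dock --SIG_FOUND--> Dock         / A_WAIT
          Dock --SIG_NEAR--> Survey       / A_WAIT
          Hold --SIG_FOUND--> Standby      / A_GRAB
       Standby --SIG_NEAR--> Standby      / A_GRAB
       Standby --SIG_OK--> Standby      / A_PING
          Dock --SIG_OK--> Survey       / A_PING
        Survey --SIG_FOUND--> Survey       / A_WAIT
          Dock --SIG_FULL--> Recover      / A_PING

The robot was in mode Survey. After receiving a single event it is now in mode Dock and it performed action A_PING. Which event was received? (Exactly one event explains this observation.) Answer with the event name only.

SIG_OK

try SIG_LOST: (Survey, SIG_LOST) → (Standby, A_GRAB)
try SIG_NEAR: (Survey, SIG_NEAR) → (Survey, A_WAIT)
try SIG_OK: (Survey, SIG_OK) → (Dock, A_PING)  ← matches
try SIG_FULL: (Survey, SIG_FULL) → (Hold, A_GRAB)
try SIG_FOUND: (Survey, SIG_FOUND) → (Survey, A_WAIT)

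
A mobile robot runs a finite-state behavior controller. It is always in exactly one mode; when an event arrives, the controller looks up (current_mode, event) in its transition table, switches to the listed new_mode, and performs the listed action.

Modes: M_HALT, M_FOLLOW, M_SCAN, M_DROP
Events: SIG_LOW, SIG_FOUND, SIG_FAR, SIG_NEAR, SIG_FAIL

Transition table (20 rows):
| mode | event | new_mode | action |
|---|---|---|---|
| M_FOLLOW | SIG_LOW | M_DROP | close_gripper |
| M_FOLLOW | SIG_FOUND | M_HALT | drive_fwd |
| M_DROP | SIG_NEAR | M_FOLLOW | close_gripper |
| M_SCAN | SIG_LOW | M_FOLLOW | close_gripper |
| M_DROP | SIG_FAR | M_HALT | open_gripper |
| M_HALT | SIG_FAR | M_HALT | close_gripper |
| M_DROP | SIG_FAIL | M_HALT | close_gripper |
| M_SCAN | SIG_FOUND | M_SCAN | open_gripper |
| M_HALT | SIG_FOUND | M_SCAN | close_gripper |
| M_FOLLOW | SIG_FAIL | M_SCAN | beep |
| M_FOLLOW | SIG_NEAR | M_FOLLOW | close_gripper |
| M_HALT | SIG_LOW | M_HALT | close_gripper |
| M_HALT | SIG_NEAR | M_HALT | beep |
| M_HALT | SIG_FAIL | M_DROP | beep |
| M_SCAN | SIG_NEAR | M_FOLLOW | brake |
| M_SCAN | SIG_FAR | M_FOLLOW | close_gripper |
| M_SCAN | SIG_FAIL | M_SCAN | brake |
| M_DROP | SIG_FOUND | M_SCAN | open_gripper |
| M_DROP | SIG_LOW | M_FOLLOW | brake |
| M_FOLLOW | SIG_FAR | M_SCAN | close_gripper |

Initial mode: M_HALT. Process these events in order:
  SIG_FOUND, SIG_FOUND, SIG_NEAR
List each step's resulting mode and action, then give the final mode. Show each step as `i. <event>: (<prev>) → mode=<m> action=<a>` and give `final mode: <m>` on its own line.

final mode: M_FOLLOW

1. SIG_FOUND: (M_HALT) → mode=M_SCAN action=close_gripper
2. SIG_FOUND: (M_SCAN) → mode=M_SCAN action=open_gripper
3. SIG_NEAR: (M_SCAN) → mode=M_FOLLOW action=brake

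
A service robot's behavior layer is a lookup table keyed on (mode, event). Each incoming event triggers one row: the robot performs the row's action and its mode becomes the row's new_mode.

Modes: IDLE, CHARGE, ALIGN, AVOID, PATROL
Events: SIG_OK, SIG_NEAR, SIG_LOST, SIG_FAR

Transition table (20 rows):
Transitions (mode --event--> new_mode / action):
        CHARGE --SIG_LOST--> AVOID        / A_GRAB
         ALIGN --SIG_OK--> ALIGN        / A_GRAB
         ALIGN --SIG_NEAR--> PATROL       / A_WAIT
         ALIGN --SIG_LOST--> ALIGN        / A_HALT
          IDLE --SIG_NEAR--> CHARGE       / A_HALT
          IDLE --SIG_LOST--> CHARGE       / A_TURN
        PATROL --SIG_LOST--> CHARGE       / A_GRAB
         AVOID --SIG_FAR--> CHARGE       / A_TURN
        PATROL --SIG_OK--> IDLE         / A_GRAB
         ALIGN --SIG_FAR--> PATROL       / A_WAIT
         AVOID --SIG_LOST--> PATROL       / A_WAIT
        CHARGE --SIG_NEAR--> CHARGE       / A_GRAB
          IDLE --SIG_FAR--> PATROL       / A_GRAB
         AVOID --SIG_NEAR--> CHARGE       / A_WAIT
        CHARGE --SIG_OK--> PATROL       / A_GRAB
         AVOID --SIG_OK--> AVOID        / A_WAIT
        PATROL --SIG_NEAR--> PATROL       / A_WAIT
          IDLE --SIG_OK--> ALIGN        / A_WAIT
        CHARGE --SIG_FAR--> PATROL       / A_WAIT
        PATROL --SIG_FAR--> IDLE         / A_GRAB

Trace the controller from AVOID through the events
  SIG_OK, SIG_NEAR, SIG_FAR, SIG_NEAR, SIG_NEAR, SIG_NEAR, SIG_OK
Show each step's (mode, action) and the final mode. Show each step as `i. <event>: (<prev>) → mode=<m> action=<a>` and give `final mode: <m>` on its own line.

final mode: IDLE

1. SIG_OK: (AVOID) → mode=AVOID action=A_WAIT
2. SIG_NEAR: (AVOID) → mode=CHARGE action=A_WAIT
3. SIG_FAR: (CHARGE) → mode=PATROL action=A_WAIT
4. SIG_NEAR: (PATROL) → mode=PATROL action=A_WAIT
5. SIG_NEAR: (PATROL) → mode=PATROL action=A_WAIT
6. SIG_NEAR: (PATROL) → mode=PATROL action=A_WAIT
7. SIG_OK: (PATROL) → mode=IDLE action=A_GRAB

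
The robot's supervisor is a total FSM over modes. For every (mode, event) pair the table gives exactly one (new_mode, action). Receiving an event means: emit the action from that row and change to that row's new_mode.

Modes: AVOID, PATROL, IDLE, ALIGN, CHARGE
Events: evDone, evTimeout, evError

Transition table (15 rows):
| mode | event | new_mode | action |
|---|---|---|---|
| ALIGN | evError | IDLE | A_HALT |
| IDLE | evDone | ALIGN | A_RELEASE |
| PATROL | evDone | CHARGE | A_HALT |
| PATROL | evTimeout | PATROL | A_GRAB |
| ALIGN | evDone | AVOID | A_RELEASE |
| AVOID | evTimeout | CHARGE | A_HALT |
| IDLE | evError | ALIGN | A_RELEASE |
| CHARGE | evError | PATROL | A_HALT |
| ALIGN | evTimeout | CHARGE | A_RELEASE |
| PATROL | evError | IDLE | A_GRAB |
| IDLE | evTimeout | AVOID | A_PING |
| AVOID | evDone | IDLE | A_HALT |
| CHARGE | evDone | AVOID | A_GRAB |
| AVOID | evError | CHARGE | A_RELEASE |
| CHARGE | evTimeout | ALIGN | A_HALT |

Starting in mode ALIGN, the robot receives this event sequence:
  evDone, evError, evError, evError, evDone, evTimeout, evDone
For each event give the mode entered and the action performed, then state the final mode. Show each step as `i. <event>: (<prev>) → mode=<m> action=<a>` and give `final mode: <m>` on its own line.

final mode: AVOID

1. evDone: (ALIGN) → mode=AVOID action=A_RELEASE
2. evError: (AVOID) → mode=CHARGE action=A_RELEASE
3. evError: (CHARGE) → mode=PATROL action=A_HALT
4. evError: (PATROL) → mode=IDLE action=A_GRAB
5. evDone: (IDLE) → mode=ALIGN action=A_RELEASE
6. evTimeout: (ALIGN) → mode=CHARGE action=A_RELEASE
7. evDone: (CHARGE) → mode=AVOID action=A_GRAB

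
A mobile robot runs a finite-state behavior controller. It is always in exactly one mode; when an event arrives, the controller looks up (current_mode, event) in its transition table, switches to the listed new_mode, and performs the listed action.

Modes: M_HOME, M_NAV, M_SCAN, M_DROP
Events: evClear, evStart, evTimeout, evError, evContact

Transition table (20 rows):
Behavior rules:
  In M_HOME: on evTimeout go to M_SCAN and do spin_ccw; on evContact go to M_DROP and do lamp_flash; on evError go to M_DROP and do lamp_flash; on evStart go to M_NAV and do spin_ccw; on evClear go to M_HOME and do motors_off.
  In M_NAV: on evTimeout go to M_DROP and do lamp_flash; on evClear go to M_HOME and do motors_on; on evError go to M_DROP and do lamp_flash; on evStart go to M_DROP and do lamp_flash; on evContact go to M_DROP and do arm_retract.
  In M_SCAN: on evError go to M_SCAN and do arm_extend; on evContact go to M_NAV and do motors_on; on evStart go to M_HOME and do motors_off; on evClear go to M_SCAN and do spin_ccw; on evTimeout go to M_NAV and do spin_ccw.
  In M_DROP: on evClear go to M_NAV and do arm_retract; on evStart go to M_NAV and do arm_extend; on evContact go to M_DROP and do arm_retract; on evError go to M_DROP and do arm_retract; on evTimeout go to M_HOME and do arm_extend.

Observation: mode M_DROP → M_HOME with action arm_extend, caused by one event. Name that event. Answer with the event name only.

try evClear: (M_DROP, evClear) → (M_NAV, arm_retract)
try evStart: (M_DROP, evStart) → (M_NAV, arm_extend)
try evTimeout: (M_DROP, evTimeout) → (M_HOME, arm_extend)  ← matches
try evError: (M_DROP, evError) → (M_DROP, arm_retract)
try evContact: (M_DROP, evContact) → (M_DROP, arm_retract)

evTimeout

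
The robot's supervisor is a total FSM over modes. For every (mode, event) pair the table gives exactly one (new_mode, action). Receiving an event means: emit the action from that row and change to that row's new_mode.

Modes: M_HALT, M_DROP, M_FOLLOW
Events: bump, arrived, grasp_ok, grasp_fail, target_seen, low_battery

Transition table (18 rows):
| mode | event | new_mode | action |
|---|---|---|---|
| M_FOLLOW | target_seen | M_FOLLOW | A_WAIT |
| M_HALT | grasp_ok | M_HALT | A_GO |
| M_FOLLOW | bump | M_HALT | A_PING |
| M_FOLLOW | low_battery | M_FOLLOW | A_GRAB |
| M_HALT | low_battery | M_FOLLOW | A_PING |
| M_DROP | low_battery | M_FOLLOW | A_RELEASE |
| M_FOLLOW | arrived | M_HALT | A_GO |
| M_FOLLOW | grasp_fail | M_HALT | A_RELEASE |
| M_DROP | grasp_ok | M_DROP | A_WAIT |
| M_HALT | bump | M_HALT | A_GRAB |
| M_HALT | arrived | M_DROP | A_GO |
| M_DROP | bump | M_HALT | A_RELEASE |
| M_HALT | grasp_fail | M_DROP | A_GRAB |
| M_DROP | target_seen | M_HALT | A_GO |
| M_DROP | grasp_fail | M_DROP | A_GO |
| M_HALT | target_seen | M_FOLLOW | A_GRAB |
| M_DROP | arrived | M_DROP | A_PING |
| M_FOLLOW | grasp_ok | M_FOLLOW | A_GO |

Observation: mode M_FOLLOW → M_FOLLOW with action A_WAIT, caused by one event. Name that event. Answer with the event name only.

try bump: (M_FOLLOW, bump) → (M_HALT, A_PING)
try arrived: (M_FOLLOW, arrived) → (M_HALT, A_GO)
try grasp_ok: (M_FOLLOW, grasp_ok) → (M_FOLLOW, A_GO)
try grasp_fail: (M_FOLLOW, grasp_fail) → (M_HALT, A_RELEASE)
try target_seen: (M_FOLLOW, target_seen) → (M_FOLLOW, A_WAIT)  ← matches
try low_battery: (M_FOLLOW, low_battery) → (M_FOLLOW, A_GRAB)

target_seen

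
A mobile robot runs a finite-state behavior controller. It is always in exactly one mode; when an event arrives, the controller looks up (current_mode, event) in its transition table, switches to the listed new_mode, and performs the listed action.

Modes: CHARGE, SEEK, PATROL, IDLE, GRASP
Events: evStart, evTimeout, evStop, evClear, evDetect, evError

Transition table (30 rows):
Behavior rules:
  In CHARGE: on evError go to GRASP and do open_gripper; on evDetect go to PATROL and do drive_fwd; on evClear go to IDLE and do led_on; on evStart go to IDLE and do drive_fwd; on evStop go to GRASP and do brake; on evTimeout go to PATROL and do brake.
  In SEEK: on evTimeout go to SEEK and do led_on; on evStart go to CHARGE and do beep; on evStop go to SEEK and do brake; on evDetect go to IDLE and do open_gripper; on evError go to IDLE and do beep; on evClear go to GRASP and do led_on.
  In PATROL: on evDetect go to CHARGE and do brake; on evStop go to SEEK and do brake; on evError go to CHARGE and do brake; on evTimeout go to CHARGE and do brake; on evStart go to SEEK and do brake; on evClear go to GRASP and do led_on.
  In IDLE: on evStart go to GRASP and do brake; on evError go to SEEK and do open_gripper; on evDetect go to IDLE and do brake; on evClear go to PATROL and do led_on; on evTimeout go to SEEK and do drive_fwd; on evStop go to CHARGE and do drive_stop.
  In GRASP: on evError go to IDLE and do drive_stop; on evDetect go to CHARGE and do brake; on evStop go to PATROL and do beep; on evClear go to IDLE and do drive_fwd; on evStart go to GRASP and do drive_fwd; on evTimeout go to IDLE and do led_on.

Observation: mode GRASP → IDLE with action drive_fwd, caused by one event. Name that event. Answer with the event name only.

try evStart: (GRASP, evStart) → (GRASP, drive_fwd)
try evTimeout: (GRASP, evTimeout) → (IDLE, led_on)
try evStop: (GRASP, evStop) → (PATROL, beep)
try evClear: (GRASP, evClear) → (IDLE, drive_fwd)  ← matches
try evDetect: (GRASP, evDetect) → (CHARGE, brake)
try evError: (GRASP, evError) → (IDLE, drive_stop)

evClear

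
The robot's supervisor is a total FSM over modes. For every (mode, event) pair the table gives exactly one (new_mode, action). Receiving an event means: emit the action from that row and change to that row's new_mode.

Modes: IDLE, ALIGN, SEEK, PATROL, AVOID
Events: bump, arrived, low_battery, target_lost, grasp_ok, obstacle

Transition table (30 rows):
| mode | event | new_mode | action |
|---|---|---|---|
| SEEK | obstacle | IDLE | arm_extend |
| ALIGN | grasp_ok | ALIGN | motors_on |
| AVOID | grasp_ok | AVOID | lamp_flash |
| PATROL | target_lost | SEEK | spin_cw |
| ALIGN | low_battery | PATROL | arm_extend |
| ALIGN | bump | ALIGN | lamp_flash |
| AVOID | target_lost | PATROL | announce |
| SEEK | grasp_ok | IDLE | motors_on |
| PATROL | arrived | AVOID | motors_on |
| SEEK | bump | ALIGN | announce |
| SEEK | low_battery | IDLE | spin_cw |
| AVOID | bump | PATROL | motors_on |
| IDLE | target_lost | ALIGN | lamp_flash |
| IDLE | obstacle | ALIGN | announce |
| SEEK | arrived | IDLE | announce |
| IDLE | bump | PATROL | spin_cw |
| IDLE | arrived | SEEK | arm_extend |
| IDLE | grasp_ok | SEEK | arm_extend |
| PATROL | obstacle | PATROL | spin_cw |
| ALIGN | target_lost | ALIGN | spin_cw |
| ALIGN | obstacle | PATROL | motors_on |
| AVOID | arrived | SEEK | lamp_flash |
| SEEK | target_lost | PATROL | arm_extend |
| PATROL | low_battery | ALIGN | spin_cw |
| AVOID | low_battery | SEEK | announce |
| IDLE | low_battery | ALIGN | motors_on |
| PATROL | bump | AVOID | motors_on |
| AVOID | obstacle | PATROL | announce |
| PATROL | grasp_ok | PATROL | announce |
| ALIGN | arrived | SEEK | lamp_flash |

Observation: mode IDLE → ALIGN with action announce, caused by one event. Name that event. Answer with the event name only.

obstacle

try bump: (IDLE, bump) → (PATROL, spin_cw)
try arrived: (IDLE, arrived) → (SEEK, arm_extend)
try low_battery: (IDLE, low_battery) → (ALIGN, motors_on)
try target_lost: (IDLE, target_lost) → (ALIGN, lamp_flash)
try grasp_ok: (IDLE, grasp_ok) → (SEEK, arm_extend)
try obstacle: (IDLE, obstacle) → (ALIGN, announce)  ← matches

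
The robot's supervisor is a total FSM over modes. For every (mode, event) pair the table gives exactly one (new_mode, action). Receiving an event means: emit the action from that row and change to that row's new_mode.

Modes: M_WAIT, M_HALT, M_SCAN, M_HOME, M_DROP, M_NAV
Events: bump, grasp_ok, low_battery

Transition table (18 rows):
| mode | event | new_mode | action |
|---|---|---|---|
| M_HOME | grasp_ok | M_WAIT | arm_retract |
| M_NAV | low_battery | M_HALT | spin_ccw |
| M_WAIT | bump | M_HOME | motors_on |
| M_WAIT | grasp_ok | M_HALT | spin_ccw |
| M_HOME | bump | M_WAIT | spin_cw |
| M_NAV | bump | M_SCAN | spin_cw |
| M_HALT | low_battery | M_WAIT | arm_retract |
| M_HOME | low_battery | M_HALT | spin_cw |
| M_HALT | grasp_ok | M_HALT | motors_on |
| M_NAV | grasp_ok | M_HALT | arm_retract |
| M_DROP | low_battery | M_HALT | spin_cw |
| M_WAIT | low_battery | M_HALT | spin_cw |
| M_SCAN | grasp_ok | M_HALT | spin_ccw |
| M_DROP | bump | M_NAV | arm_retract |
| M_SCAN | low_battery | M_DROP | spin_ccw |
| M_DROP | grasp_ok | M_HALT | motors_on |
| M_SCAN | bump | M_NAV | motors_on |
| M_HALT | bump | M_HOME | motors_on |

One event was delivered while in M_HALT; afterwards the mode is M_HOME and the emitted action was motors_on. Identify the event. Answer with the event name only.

bump

try bump: (M_HALT, bump) → (M_HOME, motors_on)  ← matches
try grasp_ok: (M_HALT, grasp_ok) → (M_HALT, motors_on)
try low_battery: (M_HALT, low_battery) → (M_WAIT, arm_retract)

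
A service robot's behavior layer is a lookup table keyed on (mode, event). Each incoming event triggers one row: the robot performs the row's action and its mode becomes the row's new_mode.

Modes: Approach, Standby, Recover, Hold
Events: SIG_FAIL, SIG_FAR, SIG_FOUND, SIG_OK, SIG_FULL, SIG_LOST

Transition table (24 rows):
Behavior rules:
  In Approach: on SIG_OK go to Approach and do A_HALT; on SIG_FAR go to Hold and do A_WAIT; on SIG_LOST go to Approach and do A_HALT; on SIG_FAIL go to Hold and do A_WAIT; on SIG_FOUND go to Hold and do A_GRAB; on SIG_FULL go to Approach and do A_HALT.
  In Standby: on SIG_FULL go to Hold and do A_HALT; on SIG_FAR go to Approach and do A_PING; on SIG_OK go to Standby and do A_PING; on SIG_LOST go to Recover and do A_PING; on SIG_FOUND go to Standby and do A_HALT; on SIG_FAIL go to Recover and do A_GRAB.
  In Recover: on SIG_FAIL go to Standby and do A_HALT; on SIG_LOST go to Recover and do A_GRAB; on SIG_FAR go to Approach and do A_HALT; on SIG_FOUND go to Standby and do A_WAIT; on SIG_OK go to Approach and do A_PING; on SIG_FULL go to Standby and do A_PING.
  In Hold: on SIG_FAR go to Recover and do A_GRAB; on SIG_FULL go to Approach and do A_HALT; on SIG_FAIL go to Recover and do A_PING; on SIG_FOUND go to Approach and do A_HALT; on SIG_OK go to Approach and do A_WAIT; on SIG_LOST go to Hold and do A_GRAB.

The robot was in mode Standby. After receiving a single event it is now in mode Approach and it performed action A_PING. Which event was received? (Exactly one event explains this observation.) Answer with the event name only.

SIG_FAR

try SIG_FAIL: (Standby, SIG_FAIL) → (Recover, A_GRAB)
try SIG_FAR: (Standby, SIG_FAR) → (Approach, A_PING)  ← matches
try SIG_FOUND: (Standby, SIG_FOUND) → (Standby, A_HALT)
try SIG_OK: (Standby, SIG_OK) → (Standby, A_PING)
try SIG_FULL: (Standby, SIG_FULL) → (Hold, A_HALT)
try SIG_LOST: (Standby, SIG_LOST) → (Recover, A_PING)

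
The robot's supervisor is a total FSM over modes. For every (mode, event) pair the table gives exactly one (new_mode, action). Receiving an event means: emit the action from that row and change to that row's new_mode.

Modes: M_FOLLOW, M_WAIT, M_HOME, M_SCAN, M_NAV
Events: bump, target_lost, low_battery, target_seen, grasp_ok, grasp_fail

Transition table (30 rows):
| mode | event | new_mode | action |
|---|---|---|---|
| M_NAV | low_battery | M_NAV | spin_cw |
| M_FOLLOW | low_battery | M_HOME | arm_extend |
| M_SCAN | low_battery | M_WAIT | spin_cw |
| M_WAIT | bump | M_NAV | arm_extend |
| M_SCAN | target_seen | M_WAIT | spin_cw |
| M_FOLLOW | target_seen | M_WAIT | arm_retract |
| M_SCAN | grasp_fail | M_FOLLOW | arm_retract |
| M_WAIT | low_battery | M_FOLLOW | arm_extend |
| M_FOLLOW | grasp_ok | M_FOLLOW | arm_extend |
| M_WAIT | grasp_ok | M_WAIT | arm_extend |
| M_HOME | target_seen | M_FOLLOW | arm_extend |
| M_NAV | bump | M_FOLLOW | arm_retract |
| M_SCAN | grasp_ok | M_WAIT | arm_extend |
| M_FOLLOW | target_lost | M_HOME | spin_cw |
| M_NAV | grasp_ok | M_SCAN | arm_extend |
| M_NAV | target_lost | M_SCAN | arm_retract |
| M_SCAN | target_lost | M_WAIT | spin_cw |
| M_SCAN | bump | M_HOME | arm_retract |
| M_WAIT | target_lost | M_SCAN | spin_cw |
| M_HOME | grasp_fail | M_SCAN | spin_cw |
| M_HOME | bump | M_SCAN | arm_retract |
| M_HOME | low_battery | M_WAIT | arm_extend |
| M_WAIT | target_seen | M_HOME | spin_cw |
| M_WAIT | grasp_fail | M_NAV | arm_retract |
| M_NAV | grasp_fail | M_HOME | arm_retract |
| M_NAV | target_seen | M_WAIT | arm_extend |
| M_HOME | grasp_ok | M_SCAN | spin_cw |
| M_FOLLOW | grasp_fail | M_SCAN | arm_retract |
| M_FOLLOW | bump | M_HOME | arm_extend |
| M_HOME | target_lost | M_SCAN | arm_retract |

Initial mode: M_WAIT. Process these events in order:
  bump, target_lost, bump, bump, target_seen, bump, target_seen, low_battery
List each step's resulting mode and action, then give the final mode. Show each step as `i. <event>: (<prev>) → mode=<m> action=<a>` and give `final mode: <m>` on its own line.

final mode: M_FOLLOW

1. bump: (M_WAIT) → mode=M_NAV action=arm_extend
2. target_lost: (M_NAV) → mode=M_SCAN action=arm_retract
3. bump: (M_SCAN) → mode=M_HOME action=arm_retract
4. bump: (M_HOME) → mode=M_SCAN action=arm_retract
5. target_seen: (M_SCAN) → mode=M_WAIT action=spin_cw
6. bump: (M_WAIT) → mode=M_NAV action=arm_extend
7. target_seen: (M_NAV) → mode=M_WAIT action=arm_extend
8. low_battery: (M_WAIT) → mode=M_FOLLOW action=arm_extend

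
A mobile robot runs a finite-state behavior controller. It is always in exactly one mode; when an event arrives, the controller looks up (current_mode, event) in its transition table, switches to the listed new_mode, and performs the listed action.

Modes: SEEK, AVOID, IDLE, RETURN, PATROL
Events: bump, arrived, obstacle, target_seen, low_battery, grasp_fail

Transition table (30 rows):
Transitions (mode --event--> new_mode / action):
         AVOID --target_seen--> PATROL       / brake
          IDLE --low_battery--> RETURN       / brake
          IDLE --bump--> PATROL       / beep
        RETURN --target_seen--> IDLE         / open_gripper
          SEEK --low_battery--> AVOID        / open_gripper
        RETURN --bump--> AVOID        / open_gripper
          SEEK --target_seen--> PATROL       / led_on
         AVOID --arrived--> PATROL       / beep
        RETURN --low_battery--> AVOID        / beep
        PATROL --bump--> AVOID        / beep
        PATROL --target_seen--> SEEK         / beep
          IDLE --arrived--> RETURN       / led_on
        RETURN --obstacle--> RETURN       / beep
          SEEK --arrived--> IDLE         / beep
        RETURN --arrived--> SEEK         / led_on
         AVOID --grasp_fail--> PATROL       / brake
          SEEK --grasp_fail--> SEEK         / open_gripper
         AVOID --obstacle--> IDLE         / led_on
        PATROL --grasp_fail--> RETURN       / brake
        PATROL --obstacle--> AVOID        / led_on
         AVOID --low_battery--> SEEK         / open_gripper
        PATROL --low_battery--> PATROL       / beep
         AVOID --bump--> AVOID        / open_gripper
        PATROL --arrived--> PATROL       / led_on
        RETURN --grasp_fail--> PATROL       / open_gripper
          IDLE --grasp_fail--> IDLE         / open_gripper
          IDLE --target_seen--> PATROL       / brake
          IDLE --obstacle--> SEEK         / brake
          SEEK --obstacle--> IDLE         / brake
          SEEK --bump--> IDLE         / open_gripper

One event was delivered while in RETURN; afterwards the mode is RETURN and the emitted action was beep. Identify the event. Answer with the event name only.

try bump: (RETURN, bump) → (AVOID, open_gripper)
try arrived: (RETURN, arrived) → (SEEK, led_on)
try obstacle: (RETURN, obstacle) → (RETURN, beep)  ← matches
try target_seen: (RETURN, target_seen) → (IDLE, open_gripper)
try low_battery: (RETURN, low_battery) → (AVOID, beep)
try grasp_fail: (RETURN, grasp_fail) → (PATROL, open_gripper)

obstacle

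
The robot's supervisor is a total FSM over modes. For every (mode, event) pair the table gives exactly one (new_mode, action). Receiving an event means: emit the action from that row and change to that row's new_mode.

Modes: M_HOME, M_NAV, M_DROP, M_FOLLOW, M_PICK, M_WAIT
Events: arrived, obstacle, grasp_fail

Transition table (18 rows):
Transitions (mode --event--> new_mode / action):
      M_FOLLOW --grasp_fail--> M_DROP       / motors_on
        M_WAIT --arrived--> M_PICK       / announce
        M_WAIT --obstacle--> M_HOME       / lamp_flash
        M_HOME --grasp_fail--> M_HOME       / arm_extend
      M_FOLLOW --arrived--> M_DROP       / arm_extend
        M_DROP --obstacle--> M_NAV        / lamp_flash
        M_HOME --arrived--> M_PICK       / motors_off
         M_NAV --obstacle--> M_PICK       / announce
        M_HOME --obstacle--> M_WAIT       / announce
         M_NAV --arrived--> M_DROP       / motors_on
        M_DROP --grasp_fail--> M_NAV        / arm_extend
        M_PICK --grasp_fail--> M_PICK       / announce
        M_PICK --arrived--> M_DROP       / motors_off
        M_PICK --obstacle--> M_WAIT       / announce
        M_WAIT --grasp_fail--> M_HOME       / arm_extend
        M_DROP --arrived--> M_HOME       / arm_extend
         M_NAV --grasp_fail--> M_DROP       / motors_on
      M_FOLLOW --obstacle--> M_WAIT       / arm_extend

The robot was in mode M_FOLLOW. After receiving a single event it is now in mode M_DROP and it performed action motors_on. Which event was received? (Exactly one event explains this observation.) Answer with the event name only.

grasp_fail

try arrived: (M_FOLLOW, arrived) → (M_DROP, arm_extend)
try obstacle: (M_FOLLOW, obstacle) → (M_WAIT, arm_extend)
try grasp_fail: (M_FOLLOW, grasp_fail) → (M_DROP, motors_on)  ← matches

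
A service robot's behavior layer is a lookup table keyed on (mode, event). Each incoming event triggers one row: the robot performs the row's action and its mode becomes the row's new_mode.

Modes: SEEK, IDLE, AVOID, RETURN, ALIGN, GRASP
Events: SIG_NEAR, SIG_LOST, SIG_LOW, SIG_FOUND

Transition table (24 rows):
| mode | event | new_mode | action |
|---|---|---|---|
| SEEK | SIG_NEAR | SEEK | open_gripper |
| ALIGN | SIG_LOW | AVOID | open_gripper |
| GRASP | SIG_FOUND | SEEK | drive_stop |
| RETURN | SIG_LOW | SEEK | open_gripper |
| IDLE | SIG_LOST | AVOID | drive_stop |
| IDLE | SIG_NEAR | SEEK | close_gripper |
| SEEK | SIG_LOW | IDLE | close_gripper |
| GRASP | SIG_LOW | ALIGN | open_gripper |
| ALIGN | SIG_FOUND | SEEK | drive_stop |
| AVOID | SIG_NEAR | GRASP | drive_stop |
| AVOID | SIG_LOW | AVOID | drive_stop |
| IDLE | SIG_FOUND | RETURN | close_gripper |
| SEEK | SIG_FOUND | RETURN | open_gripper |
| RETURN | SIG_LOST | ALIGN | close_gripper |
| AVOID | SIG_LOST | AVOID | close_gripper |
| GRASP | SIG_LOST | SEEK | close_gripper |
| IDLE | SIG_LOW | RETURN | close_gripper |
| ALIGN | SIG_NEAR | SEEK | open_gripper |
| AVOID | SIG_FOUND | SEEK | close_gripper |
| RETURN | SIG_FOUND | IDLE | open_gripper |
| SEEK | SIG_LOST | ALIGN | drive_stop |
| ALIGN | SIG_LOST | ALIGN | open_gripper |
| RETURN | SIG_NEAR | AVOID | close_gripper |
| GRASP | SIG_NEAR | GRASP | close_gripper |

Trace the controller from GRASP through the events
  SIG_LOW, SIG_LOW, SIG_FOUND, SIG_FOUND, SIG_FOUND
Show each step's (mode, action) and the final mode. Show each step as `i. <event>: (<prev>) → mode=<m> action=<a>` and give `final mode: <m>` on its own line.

final mode: IDLE

1. SIG_LOW: (GRASP) → mode=ALIGN action=open_gripper
2. SIG_LOW: (ALIGN) → mode=AVOID action=open_gripper
3. SIG_FOUND: (AVOID) → mode=SEEK action=close_gripper
4. SIG_FOUND: (SEEK) → mode=RETURN action=open_gripper
5. SIG_FOUND: (RETURN) → mode=IDLE action=open_gripper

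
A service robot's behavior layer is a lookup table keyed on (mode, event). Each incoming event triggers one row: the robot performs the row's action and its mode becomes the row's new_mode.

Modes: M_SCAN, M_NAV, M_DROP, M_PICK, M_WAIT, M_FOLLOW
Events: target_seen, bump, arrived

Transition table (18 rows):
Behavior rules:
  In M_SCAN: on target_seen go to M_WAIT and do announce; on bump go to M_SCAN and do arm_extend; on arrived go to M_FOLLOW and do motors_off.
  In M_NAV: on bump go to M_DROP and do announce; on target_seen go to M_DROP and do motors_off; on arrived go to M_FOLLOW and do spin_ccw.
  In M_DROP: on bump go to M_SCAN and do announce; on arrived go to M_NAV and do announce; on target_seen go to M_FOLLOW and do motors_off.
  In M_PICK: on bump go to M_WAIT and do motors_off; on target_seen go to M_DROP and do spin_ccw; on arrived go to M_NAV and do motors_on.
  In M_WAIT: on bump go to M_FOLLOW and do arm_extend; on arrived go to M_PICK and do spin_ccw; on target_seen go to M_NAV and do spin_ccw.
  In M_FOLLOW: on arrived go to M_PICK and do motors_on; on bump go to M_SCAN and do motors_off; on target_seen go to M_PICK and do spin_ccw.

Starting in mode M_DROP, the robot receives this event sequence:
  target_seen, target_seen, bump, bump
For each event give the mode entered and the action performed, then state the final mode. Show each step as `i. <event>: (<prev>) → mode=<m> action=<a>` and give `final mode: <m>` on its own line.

1. target_seen: (M_DROP) → mode=M_FOLLOW action=motors_off
2. target_seen: (M_FOLLOW) → mode=M_PICK action=spin_ccw
3. bump: (M_PICK) → mode=M_WAIT action=motors_off
4. bump: (M_WAIT) → mode=M_FOLLOW action=arm_extend

final mode: M_FOLLOW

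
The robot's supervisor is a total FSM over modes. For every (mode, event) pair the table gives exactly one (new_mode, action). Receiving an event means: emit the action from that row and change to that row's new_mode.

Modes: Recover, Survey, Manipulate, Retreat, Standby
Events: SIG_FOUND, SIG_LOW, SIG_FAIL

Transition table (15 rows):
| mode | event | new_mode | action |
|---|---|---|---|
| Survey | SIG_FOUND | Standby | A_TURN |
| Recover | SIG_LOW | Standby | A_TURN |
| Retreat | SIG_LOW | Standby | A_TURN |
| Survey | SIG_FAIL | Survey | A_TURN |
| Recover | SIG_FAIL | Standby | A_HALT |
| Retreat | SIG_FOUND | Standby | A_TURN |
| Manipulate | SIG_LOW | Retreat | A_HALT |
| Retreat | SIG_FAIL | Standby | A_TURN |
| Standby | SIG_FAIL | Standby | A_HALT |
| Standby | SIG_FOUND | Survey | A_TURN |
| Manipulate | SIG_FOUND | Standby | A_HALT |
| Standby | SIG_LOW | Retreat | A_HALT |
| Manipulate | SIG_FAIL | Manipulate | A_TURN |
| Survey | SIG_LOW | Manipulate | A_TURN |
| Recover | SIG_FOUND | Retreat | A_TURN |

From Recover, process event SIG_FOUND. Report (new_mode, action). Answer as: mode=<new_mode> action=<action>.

mode=Retreat action=A_TURN

current mode = Recover; filter table to that mode:
  (Recover, SIG_LOW) → (Standby, A_TURN)
  (Recover, SIG_FAIL) → (Standby, A_HALT)
  (Recover, SIG_FOUND) → (Retreat, A_TURN)  ← event matches
event = SIG_FOUND selects (Retreat, A_TURN)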